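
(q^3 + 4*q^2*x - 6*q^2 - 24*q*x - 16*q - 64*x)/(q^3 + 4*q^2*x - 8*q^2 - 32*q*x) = (q + 2)/q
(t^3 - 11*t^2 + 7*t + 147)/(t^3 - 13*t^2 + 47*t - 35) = (t^2 - 4*t - 21)/(t^2 - 6*t + 5)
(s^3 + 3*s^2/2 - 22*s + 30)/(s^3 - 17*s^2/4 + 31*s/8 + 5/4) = 4*(s + 6)/(4*s + 1)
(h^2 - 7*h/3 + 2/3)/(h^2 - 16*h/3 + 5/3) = (h - 2)/(h - 5)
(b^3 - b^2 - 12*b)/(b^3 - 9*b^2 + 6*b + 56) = b*(b + 3)/(b^2 - 5*b - 14)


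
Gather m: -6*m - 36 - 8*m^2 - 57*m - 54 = -8*m^2 - 63*m - 90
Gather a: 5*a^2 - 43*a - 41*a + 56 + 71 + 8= 5*a^2 - 84*a + 135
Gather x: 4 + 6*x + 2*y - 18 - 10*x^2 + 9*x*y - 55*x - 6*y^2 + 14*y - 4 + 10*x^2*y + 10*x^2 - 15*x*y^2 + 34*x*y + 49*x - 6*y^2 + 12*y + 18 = 10*x^2*y + x*(-15*y^2 + 43*y) - 12*y^2 + 28*y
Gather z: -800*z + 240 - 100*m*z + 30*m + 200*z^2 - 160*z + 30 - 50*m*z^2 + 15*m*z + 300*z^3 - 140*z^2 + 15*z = 30*m + 300*z^3 + z^2*(60 - 50*m) + z*(-85*m - 945) + 270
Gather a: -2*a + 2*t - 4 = -2*a + 2*t - 4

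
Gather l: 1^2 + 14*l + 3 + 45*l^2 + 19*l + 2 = 45*l^2 + 33*l + 6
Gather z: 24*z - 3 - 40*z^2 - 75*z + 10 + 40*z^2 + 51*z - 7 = 0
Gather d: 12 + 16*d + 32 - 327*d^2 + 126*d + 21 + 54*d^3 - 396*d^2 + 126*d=54*d^3 - 723*d^2 + 268*d + 65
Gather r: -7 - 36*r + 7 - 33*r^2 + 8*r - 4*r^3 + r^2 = -4*r^3 - 32*r^2 - 28*r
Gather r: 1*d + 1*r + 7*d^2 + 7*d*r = 7*d^2 + d + r*(7*d + 1)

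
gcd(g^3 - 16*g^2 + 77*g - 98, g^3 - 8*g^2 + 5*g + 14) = g^2 - 9*g + 14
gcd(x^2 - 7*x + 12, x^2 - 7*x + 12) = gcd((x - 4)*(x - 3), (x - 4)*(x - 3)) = x^2 - 7*x + 12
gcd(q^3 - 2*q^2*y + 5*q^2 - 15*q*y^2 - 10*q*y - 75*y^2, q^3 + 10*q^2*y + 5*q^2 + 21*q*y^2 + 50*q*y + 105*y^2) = q^2 + 3*q*y + 5*q + 15*y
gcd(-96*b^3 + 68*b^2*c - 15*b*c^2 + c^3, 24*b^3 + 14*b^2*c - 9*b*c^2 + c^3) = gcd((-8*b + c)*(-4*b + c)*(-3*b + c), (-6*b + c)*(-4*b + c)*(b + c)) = 4*b - c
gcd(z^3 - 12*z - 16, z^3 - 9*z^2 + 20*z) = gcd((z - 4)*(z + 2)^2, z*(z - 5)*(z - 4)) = z - 4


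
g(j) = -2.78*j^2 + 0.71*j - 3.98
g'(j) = 0.71 - 5.56*j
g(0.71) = -4.88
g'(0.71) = -3.24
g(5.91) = -96.88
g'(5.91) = -32.15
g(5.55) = -85.67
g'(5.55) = -30.15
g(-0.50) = -5.03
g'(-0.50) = 3.49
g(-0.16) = -4.16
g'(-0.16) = 1.60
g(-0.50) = -5.03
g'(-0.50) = 3.49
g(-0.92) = -6.99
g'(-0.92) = 5.83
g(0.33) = -4.05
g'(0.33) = -1.12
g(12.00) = -395.78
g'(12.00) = -66.01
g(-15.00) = -640.13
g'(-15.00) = 84.11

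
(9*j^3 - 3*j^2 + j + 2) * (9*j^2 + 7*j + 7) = 81*j^5 + 36*j^4 + 51*j^3 + 4*j^2 + 21*j + 14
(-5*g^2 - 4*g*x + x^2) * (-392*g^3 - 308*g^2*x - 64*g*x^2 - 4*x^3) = 1960*g^5 + 3108*g^4*x + 1160*g^3*x^2 - 32*g^2*x^3 - 48*g*x^4 - 4*x^5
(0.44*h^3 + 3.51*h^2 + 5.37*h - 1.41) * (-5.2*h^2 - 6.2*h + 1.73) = -2.288*h^5 - 20.98*h^4 - 48.9248*h^3 - 19.8897*h^2 + 18.0321*h - 2.4393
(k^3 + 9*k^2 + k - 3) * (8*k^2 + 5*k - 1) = 8*k^5 + 77*k^4 + 52*k^3 - 28*k^2 - 16*k + 3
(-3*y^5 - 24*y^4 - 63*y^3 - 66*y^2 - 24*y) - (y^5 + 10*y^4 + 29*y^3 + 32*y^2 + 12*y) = -4*y^5 - 34*y^4 - 92*y^3 - 98*y^2 - 36*y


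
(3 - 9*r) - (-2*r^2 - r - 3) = 2*r^2 - 8*r + 6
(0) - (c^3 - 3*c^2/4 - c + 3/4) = -c^3 + 3*c^2/4 + c - 3/4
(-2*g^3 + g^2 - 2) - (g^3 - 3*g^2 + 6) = -3*g^3 + 4*g^2 - 8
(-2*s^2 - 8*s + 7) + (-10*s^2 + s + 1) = -12*s^2 - 7*s + 8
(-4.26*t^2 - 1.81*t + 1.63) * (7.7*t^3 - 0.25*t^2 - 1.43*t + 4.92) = -32.802*t^5 - 12.872*t^4 + 19.0953*t^3 - 18.7784*t^2 - 11.2361*t + 8.0196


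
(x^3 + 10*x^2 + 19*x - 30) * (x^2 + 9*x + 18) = x^5 + 19*x^4 + 127*x^3 + 321*x^2 + 72*x - 540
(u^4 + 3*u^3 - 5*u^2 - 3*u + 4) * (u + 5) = u^5 + 8*u^4 + 10*u^3 - 28*u^2 - 11*u + 20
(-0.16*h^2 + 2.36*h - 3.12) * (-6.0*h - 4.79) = 0.96*h^3 - 13.3936*h^2 + 7.4156*h + 14.9448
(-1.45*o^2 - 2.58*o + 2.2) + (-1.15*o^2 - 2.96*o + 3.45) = -2.6*o^2 - 5.54*o + 5.65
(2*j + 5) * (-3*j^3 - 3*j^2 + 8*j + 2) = -6*j^4 - 21*j^3 + j^2 + 44*j + 10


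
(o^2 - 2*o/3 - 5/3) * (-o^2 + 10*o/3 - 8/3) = -o^4 + 4*o^3 - 29*o^2/9 - 34*o/9 + 40/9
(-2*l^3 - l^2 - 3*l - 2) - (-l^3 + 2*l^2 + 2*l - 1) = -l^3 - 3*l^2 - 5*l - 1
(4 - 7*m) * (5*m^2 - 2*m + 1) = -35*m^3 + 34*m^2 - 15*m + 4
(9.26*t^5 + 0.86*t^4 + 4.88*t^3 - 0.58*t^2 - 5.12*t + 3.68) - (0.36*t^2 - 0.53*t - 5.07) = 9.26*t^5 + 0.86*t^4 + 4.88*t^3 - 0.94*t^2 - 4.59*t + 8.75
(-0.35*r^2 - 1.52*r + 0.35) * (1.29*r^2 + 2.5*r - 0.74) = -0.4515*r^4 - 2.8358*r^3 - 3.0895*r^2 + 1.9998*r - 0.259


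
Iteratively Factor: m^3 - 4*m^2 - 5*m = (m - 5)*(m^2 + m) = (m - 5)*(m + 1)*(m)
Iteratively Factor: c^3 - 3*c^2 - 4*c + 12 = (c - 2)*(c^2 - c - 6) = (c - 2)*(c + 2)*(c - 3)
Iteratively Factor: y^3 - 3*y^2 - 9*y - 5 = (y + 1)*(y^2 - 4*y - 5) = (y + 1)^2*(y - 5)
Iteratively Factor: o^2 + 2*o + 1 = (o + 1)*(o + 1)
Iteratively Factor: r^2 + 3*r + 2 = (r + 1)*(r + 2)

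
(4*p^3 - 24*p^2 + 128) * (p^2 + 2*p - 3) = 4*p^5 - 16*p^4 - 60*p^3 + 200*p^2 + 256*p - 384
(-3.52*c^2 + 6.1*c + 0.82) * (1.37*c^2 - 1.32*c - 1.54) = -4.8224*c^4 + 13.0034*c^3 - 1.5078*c^2 - 10.4764*c - 1.2628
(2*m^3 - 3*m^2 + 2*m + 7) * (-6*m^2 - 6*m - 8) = -12*m^5 + 6*m^4 - 10*m^3 - 30*m^2 - 58*m - 56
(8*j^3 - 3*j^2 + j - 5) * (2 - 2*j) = -16*j^4 + 22*j^3 - 8*j^2 + 12*j - 10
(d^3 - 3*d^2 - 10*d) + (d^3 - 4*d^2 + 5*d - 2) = 2*d^3 - 7*d^2 - 5*d - 2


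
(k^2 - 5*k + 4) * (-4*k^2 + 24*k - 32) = -4*k^4 + 44*k^3 - 168*k^2 + 256*k - 128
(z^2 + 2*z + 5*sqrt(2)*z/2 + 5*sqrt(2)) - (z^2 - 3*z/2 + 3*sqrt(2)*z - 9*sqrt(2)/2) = -sqrt(2)*z/2 + 7*z/2 + 19*sqrt(2)/2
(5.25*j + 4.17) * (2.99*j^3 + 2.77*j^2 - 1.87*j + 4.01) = 15.6975*j^4 + 27.0108*j^3 + 1.7334*j^2 + 13.2546*j + 16.7217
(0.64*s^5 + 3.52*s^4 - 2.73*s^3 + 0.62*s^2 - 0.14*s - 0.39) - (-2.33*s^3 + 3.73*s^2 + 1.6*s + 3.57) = 0.64*s^5 + 3.52*s^4 - 0.4*s^3 - 3.11*s^2 - 1.74*s - 3.96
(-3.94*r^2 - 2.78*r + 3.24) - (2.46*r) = -3.94*r^2 - 5.24*r + 3.24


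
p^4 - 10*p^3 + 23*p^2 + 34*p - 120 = (p - 5)*(p - 4)*(p - 3)*(p + 2)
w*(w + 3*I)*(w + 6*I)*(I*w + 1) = I*w^4 - 8*w^3 - 9*I*w^2 - 18*w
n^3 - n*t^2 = n*(n - t)*(n + t)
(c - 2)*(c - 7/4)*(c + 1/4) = c^3 - 7*c^2/2 + 41*c/16 + 7/8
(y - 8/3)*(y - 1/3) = y^2 - 3*y + 8/9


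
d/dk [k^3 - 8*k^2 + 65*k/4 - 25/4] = 3*k^2 - 16*k + 65/4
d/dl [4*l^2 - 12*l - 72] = 8*l - 12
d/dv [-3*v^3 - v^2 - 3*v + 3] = -9*v^2 - 2*v - 3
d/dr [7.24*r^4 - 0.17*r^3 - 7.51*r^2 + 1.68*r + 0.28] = 28.96*r^3 - 0.51*r^2 - 15.02*r + 1.68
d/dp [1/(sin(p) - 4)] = -cos(p)/(sin(p) - 4)^2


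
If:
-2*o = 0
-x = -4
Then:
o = 0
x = 4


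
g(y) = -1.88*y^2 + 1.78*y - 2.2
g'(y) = 1.78 - 3.76*y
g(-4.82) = -54.46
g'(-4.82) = 19.90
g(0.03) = -2.15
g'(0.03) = 1.67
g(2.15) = -7.06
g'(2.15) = -6.30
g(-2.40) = -17.30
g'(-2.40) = 10.80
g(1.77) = -4.94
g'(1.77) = -4.88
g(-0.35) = -3.05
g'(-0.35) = 3.10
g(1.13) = -2.59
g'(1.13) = -2.47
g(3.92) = -24.11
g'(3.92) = -12.96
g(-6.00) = -80.56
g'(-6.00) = 24.34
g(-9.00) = -170.50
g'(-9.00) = 35.62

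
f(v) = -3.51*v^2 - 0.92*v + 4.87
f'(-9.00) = 62.26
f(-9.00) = -271.16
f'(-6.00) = 41.20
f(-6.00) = -115.97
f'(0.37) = -3.52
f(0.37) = 4.05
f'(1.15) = -8.99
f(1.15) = -0.83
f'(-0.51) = 2.66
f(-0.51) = 4.43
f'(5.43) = -39.04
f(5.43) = -103.62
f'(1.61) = -12.22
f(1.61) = -5.71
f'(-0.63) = 3.50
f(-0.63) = 4.06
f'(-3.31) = 22.32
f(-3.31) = -30.54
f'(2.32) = -17.21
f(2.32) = -16.16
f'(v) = -7.02*v - 0.92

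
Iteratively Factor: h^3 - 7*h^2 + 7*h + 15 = (h - 3)*(h^2 - 4*h - 5) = (h - 5)*(h - 3)*(h + 1)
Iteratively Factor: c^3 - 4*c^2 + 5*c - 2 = (c - 2)*(c^2 - 2*c + 1) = (c - 2)*(c - 1)*(c - 1)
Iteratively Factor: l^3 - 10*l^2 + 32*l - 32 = (l - 4)*(l^2 - 6*l + 8) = (l - 4)^2*(l - 2)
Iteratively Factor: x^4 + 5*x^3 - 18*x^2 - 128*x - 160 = (x + 4)*(x^3 + x^2 - 22*x - 40) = (x + 4)^2*(x^2 - 3*x - 10) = (x + 2)*(x + 4)^2*(x - 5)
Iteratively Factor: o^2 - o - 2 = (o - 2)*(o + 1)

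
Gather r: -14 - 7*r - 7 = -7*r - 21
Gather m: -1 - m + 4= 3 - m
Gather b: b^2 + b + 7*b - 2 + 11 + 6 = b^2 + 8*b + 15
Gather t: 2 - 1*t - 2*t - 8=-3*t - 6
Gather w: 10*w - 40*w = -30*w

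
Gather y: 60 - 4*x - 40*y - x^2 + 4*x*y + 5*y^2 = -x^2 - 4*x + 5*y^2 + y*(4*x - 40) + 60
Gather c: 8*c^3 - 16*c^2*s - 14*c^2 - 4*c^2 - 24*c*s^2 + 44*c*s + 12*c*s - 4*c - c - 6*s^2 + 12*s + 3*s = 8*c^3 + c^2*(-16*s - 18) + c*(-24*s^2 + 56*s - 5) - 6*s^2 + 15*s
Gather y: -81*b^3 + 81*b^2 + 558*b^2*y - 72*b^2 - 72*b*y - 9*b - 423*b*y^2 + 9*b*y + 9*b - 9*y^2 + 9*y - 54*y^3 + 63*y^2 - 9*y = -81*b^3 + 9*b^2 - 54*y^3 + y^2*(54 - 423*b) + y*(558*b^2 - 63*b)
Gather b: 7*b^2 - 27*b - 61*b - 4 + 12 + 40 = 7*b^2 - 88*b + 48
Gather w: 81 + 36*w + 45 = 36*w + 126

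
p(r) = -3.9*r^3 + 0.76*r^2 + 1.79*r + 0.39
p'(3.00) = -98.95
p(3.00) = -92.70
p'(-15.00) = -2653.51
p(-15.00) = 13307.04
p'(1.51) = -22.59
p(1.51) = -8.60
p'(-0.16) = 1.25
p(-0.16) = 0.14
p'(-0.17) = 1.19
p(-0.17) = 0.13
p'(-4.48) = -239.84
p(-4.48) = 358.29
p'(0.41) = 0.45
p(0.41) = 0.98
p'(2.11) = -47.09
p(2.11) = -29.09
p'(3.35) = -124.42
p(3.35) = -131.71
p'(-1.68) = -33.79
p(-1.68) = 18.02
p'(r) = -11.7*r^2 + 1.52*r + 1.79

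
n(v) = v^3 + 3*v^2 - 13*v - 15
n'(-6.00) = 59.00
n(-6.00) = -45.00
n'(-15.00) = 572.00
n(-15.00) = -2520.00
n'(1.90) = 9.23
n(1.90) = -22.01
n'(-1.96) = -13.24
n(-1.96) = 14.48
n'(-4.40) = 18.68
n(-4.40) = 15.10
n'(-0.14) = -13.78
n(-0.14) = -13.12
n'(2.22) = 15.11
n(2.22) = -18.13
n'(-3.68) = 5.55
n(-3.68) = 23.63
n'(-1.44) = -15.42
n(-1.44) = 6.95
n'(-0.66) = -15.65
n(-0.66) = -5.40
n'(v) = 3*v^2 + 6*v - 13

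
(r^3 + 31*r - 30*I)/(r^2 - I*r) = r + I + 30/r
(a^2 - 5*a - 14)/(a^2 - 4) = (a - 7)/(a - 2)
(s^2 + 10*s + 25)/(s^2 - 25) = (s + 5)/(s - 5)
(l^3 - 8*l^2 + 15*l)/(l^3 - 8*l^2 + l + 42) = l*(l - 5)/(l^2 - 5*l - 14)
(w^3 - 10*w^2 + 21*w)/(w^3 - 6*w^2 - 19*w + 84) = w/(w + 4)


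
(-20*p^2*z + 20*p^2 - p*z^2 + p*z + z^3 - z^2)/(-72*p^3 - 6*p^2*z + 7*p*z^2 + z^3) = (-5*p*z + 5*p + z^2 - z)/(-18*p^2 + 3*p*z + z^2)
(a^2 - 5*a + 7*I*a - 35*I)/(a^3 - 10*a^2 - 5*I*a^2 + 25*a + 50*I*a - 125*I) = (a + 7*I)/(a^2 - 5*a*(1 + I) + 25*I)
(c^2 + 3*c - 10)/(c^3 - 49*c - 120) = (c - 2)/(c^2 - 5*c - 24)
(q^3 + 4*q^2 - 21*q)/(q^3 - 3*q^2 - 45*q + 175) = q*(q - 3)/(q^2 - 10*q + 25)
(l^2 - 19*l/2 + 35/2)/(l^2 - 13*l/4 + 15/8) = 4*(l - 7)/(4*l - 3)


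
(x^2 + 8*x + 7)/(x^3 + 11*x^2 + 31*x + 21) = 1/(x + 3)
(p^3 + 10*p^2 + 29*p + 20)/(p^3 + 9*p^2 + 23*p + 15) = (p + 4)/(p + 3)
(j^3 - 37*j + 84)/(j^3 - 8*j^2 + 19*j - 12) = (j + 7)/(j - 1)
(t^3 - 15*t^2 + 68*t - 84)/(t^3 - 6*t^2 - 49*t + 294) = (t - 2)/(t + 7)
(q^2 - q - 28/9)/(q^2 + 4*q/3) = (q - 7/3)/q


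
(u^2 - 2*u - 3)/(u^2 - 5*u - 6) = (u - 3)/(u - 6)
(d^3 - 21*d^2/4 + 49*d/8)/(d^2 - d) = (8*d^2 - 42*d + 49)/(8*(d - 1))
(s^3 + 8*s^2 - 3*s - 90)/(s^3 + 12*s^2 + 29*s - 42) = (s^2 + 2*s - 15)/(s^2 + 6*s - 7)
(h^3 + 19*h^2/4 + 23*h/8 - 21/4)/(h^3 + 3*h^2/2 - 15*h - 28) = (h - 3/4)/(h - 4)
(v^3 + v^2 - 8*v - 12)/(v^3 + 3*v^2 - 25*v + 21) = (v^2 + 4*v + 4)/(v^2 + 6*v - 7)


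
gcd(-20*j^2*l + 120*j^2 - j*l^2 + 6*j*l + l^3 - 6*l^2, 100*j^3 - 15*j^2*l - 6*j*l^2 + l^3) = 20*j^2 + j*l - l^2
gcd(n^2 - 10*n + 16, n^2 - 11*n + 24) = n - 8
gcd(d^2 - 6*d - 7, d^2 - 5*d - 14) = d - 7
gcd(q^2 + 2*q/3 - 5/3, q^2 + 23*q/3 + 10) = q + 5/3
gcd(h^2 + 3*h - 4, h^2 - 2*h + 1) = h - 1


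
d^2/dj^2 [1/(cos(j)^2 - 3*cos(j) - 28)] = (4*sin(j)^4 - 123*sin(j)^2 - 291*cos(j)/4 - 9*cos(3*j)/4 + 45)/(sin(j)^2 + 3*cos(j) + 27)^3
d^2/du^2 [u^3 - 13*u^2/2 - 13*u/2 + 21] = 6*u - 13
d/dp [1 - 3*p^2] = -6*p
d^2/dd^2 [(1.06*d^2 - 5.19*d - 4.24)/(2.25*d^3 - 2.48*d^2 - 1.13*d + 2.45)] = (10.7325*d^6 - 157.64625*d^5 - 67.6485*d^4 + 200.56831*d^3 + 290.176884*d^2 - 120.261696*d - 78.364322)/(11.390625*d^9 - 37.665*d^8 + 24.353325*d^7 + 59.788783*d^6 - 94.256781*d^5 - 1.66944599999999*d^4 + 80.269258*d^3 - 35.273385*d^2 - 20.348475*d + 14.706125)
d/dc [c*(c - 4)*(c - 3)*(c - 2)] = 4*c^3 - 27*c^2 + 52*c - 24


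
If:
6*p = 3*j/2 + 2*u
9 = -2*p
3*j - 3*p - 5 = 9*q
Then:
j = -4*u/3 - 18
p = -9/2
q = -4*u/9 - 91/18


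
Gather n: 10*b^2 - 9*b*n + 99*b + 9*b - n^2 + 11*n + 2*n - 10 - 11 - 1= 10*b^2 + 108*b - n^2 + n*(13 - 9*b) - 22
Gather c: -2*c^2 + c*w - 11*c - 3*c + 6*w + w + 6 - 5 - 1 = -2*c^2 + c*(w - 14) + 7*w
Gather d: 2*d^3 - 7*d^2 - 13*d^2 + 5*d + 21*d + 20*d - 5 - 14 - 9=2*d^3 - 20*d^2 + 46*d - 28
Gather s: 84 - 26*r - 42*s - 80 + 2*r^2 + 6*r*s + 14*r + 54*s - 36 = 2*r^2 - 12*r + s*(6*r + 12) - 32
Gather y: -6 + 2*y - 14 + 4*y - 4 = 6*y - 24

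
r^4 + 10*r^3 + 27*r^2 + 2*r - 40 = (r - 1)*(r + 2)*(r + 4)*(r + 5)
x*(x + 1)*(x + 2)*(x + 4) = x^4 + 7*x^3 + 14*x^2 + 8*x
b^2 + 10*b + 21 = (b + 3)*(b + 7)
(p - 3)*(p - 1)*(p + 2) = p^3 - 2*p^2 - 5*p + 6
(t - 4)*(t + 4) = t^2 - 16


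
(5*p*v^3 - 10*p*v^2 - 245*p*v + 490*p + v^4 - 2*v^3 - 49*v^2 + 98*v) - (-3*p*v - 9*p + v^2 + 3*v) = 5*p*v^3 - 10*p*v^2 - 242*p*v + 499*p + v^4 - 2*v^3 - 50*v^2 + 95*v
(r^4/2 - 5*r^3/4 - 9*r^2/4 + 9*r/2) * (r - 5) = r^5/2 - 15*r^4/4 + 4*r^3 + 63*r^2/4 - 45*r/2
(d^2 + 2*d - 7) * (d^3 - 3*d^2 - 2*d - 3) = d^5 - d^4 - 15*d^3 + 14*d^2 + 8*d + 21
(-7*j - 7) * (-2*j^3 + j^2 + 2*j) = 14*j^4 + 7*j^3 - 21*j^2 - 14*j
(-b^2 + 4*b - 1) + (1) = -b^2 + 4*b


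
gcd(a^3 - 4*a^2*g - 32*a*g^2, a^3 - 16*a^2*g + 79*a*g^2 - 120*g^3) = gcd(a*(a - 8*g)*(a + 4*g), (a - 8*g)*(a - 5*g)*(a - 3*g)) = a - 8*g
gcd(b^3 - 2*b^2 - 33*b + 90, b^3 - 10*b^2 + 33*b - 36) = b - 3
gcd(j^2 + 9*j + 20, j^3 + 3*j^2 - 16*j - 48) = j + 4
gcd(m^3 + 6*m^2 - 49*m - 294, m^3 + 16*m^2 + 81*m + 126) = m^2 + 13*m + 42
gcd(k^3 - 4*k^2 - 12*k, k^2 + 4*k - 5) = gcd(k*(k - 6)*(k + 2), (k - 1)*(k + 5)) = 1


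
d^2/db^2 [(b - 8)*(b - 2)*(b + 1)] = 6*b - 18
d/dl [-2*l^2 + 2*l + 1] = 2 - 4*l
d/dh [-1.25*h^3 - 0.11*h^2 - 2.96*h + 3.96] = -3.75*h^2 - 0.22*h - 2.96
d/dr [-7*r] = -7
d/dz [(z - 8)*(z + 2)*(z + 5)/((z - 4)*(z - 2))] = (z^4 - 12*z^3 + 76*z^2 + 144*z - 848)/(z^4 - 12*z^3 + 52*z^2 - 96*z + 64)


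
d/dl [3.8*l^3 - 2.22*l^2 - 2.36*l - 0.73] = 11.4*l^2 - 4.44*l - 2.36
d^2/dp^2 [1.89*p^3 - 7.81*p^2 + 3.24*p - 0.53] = 11.34*p - 15.62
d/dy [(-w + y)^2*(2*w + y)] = -3*w^2 + 3*y^2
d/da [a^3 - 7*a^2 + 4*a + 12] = 3*a^2 - 14*a + 4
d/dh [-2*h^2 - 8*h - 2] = -4*h - 8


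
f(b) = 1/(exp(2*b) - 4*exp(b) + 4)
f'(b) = (-2*exp(2*b) + 4*exp(b))/(exp(2*b) - 4*exp(b) + 4)^2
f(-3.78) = 0.26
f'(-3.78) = 0.01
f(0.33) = 2.70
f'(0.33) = 12.31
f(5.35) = 0.00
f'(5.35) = -0.00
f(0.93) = 3.50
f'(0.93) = -33.19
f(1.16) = 0.71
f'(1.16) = -3.79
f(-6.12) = 0.25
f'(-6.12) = 0.00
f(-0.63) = 0.46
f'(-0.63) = 0.34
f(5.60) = 0.00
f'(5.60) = -0.00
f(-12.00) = 0.25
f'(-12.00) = 0.00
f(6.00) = 0.00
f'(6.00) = 0.00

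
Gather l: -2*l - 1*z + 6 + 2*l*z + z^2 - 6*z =l*(2*z - 2) + z^2 - 7*z + 6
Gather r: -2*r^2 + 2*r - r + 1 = -2*r^2 + r + 1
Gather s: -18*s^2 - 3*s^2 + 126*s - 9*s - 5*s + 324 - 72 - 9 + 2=-21*s^2 + 112*s + 245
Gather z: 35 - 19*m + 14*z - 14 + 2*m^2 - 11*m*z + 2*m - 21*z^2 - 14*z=2*m^2 - 11*m*z - 17*m - 21*z^2 + 21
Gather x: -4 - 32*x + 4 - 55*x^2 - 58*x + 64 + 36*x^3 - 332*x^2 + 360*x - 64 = 36*x^3 - 387*x^2 + 270*x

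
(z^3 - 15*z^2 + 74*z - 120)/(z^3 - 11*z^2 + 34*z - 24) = (z - 5)/(z - 1)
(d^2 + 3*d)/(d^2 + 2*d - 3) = d/(d - 1)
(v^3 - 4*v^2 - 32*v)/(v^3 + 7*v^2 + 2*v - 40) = v*(v - 8)/(v^2 + 3*v - 10)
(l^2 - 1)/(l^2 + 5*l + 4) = (l - 1)/(l + 4)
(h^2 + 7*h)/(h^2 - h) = (h + 7)/(h - 1)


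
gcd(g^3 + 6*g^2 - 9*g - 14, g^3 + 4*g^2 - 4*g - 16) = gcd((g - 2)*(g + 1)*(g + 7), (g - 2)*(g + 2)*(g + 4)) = g - 2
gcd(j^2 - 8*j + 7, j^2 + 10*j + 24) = 1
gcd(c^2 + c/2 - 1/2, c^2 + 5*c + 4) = c + 1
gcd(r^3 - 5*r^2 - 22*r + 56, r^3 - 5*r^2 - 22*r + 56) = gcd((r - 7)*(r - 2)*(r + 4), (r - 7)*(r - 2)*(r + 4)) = r^3 - 5*r^2 - 22*r + 56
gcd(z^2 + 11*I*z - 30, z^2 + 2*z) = 1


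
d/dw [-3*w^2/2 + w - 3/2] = 1 - 3*w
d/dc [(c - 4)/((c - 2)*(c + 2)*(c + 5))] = (-2*c^3 + 7*c^2 + 40*c - 36)/(c^6 + 10*c^5 + 17*c^4 - 80*c^3 - 184*c^2 + 160*c + 400)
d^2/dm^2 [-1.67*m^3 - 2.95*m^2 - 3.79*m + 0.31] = -10.02*m - 5.9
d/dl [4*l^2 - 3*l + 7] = 8*l - 3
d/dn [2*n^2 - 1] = 4*n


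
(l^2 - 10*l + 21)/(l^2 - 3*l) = (l - 7)/l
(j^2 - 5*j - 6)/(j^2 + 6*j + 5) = (j - 6)/(j + 5)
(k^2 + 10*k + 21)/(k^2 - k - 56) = (k + 3)/(k - 8)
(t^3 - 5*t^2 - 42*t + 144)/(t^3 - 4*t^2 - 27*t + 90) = (t^2 - 2*t - 48)/(t^2 - t - 30)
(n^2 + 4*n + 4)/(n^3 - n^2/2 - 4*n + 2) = 2*(n + 2)/(2*n^2 - 5*n + 2)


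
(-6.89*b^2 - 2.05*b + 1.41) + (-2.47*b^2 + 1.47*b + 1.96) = -9.36*b^2 - 0.58*b + 3.37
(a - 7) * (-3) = 21 - 3*a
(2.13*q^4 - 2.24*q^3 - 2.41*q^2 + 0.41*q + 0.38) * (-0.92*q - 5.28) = -1.9596*q^5 - 9.1856*q^4 + 14.0444*q^3 + 12.3476*q^2 - 2.5144*q - 2.0064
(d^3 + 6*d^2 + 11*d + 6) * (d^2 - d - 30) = d^5 + 5*d^4 - 25*d^3 - 185*d^2 - 336*d - 180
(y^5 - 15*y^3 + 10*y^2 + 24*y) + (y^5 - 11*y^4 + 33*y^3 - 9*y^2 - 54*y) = 2*y^5 - 11*y^4 + 18*y^3 + y^2 - 30*y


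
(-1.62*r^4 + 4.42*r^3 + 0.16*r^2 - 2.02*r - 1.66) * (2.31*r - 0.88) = -3.7422*r^5 + 11.6358*r^4 - 3.52*r^3 - 4.807*r^2 - 2.057*r + 1.4608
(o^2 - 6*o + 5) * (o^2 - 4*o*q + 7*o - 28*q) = o^4 - 4*o^3*q + o^3 - 4*o^2*q - 37*o^2 + 148*o*q + 35*o - 140*q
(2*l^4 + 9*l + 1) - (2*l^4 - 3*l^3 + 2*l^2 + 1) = 3*l^3 - 2*l^2 + 9*l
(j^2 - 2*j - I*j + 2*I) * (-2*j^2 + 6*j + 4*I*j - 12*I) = -2*j^4 + 10*j^3 + 6*I*j^3 - 8*j^2 - 30*I*j^2 - 20*j + 36*I*j + 24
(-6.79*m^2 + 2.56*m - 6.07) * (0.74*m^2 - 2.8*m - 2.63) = -5.0246*m^4 + 20.9064*m^3 + 6.1979*m^2 + 10.2632*m + 15.9641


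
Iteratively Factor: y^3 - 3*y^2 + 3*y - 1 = (y - 1)*(y^2 - 2*y + 1) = (y - 1)^2*(y - 1)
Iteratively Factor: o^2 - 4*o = (o - 4)*(o)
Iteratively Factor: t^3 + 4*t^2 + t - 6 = (t + 2)*(t^2 + 2*t - 3) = (t - 1)*(t + 2)*(t + 3)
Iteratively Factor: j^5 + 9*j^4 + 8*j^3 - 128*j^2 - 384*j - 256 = (j + 4)*(j^4 + 5*j^3 - 12*j^2 - 80*j - 64) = (j + 1)*(j + 4)*(j^3 + 4*j^2 - 16*j - 64) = (j - 4)*(j + 1)*(j + 4)*(j^2 + 8*j + 16) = (j - 4)*(j + 1)*(j + 4)^2*(j + 4)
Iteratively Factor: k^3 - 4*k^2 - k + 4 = (k + 1)*(k^2 - 5*k + 4) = (k - 4)*(k + 1)*(k - 1)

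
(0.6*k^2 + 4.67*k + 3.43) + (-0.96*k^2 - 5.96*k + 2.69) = -0.36*k^2 - 1.29*k + 6.12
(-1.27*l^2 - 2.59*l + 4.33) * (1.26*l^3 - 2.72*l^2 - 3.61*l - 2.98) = -1.6002*l^5 + 0.191*l^4 + 17.0853*l^3 + 1.3569*l^2 - 7.9131*l - 12.9034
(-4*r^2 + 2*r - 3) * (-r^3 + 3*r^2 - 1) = 4*r^5 - 14*r^4 + 9*r^3 - 5*r^2 - 2*r + 3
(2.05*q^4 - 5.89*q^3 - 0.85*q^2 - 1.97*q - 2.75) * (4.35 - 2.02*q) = -4.141*q^5 + 20.8153*q^4 - 23.9045*q^3 + 0.2819*q^2 - 3.0145*q - 11.9625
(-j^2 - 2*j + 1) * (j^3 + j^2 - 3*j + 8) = -j^5 - 3*j^4 + 2*j^3 - j^2 - 19*j + 8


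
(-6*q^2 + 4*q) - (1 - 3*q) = -6*q^2 + 7*q - 1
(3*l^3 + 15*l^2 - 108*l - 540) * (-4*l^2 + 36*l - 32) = -12*l^5 + 48*l^4 + 876*l^3 - 2208*l^2 - 15984*l + 17280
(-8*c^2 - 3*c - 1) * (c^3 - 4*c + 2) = -8*c^5 - 3*c^4 + 31*c^3 - 4*c^2 - 2*c - 2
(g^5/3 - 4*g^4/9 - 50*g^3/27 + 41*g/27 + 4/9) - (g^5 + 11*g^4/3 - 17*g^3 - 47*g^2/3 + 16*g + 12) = -2*g^5/3 - 37*g^4/9 + 409*g^3/27 + 47*g^2/3 - 391*g/27 - 104/9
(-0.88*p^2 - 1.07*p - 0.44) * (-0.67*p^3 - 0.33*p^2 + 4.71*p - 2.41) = 0.5896*p^5 + 1.0073*p^4 - 3.4969*p^3 - 2.7737*p^2 + 0.5063*p + 1.0604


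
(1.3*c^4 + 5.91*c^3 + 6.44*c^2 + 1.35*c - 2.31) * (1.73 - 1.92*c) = -2.496*c^5 - 9.0982*c^4 - 2.1405*c^3 + 8.5492*c^2 + 6.7707*c - 3.9963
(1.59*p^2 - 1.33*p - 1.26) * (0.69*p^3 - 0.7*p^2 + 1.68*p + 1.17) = 1.0971*p^5 - 2.0307*p^4 + 2.7328*p^3 + 0.5079*p^2 - 3.6729*p - 1.4742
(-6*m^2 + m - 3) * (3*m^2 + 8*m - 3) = -18*m^4 - 45*m^3 + 17*m^2 - 27*m + 9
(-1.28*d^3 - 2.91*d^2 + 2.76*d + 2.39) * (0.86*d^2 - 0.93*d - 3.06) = -1.1008*d^5 - 1.3122*d^4 + 8.9967*d^3 + 8.3932*d^2 - 10.6683*d - 7.3134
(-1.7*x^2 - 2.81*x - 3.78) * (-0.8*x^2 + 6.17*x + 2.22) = 1.36*x^4 - 8.241*x^3 - 18.0877*x^2 - 29.5608*x - 8.3916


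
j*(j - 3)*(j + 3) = j^3 - 9*j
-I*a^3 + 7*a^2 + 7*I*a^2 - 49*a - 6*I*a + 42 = (a - 6)*(a + 7*I)*(-I*a + I)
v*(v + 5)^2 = v^3 + 10*v^2 + 25*v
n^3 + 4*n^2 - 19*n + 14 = (n - 2)*(n - 1)*(n + 7)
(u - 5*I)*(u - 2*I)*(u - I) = u^3 - 8*I*u^2 - 17*u + 10*I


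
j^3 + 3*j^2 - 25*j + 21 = (j - 3)*(j - 1)*(j + 7)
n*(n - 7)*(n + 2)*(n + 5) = n^4 - 39*n^2 - 70*n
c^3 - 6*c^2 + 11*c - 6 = (c - 3)*(c - 2)*(c - 1)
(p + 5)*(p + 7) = p^2 + 12*p + 35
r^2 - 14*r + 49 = (r - 7)^2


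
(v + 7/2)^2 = v^2 + 7*v + 49/4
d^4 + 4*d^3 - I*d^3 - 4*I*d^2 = d^2*(d + 4)*(d - I)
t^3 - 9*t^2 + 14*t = t*(t - 7)*(t - 2)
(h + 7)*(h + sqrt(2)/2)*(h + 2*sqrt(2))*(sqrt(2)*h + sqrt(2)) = sqrt(2)*h^4 + 5*h^3 + 8*sqrt(2)*h^3 + 9*sqrt(2)*h^2 + 40*h^2 + 16*sqrt(2)*h + 35*h + 14*sqrt(2)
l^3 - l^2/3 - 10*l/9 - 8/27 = (l - 4/3)*(l + 1/3)*(l + 2/3)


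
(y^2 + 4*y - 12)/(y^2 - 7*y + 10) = (y + 6)/(y - 5)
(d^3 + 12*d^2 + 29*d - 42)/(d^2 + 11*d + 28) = (d^2 + 5*d - 6)/(d + 4)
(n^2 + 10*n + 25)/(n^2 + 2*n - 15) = (n + 5)/(n - 3)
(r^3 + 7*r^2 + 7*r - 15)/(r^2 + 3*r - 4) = (r^2 + 8*r + 15)/(r + 4)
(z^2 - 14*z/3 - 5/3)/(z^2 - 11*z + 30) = (z + 1/3)/(z - 6)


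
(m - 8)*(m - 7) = m^2 - 15*m + 56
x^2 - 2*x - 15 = (x - 5)*(x + 3)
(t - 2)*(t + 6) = t^2 + 4*t - 12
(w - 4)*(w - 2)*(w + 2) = w^3 - 4*w^2 - 4*w + 16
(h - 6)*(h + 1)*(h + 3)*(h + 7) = h^4 + 5*h^3 - 35*h^2 - 165*h - 126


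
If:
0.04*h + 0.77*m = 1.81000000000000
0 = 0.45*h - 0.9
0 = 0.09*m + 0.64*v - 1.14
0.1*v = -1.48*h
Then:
No Solution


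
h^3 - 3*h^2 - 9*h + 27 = (h - 3)^2*(h + 3)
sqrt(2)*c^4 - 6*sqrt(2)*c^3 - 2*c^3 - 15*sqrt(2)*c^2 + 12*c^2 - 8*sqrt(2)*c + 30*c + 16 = (c - 8)*(c + 1)*(c - sqrt(2))*(sqrt(2)*c + sqrt(2))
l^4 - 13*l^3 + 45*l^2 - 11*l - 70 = (l - 7)*(l - 5)*(l - 2)*(l + 1)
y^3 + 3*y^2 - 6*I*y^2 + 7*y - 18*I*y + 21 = (y + 3)*(y - 7*I)*(y + I)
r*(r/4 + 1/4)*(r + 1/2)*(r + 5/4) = r^4/4 + 11*r^3/16 + 19*r^2/32 + 5*r/32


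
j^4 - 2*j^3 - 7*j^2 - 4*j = j*(j - 4)*(j + 1)^2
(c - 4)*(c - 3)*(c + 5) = c^3 - 2*c^2 - 23*c + 60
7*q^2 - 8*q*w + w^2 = (-7*q + w)*(-q + w)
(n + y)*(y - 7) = n*y - 7*n + y^2 - 7*y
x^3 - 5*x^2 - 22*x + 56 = (x - 7)*(x - 2)*(x + 4)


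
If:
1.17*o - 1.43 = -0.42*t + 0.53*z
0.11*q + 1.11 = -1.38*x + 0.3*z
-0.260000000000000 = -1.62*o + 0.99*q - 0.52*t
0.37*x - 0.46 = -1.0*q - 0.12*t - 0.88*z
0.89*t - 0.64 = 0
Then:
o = 0.70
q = 1.26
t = 0.72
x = -1.03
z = -0.58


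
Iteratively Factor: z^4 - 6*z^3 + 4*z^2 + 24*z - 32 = (z + 2)*(z^3 - 8*z^2 + 20*z - 16) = (z - 4)*(z + 2)*(z^2 - 4*z + 4) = (z - 4)*(z - 2)*(z + 2)*(z - 2)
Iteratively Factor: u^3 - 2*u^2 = (u)*(u^2 - 2*u) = u*(u - 2)*(u)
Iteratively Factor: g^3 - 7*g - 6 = (g + 2)*(g^2 - 2*g - 3) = (g - 3)*(g + 2)*(g + 1)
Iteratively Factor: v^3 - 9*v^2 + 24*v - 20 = (v - 2)*(v^2 - 7*v + 10) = (v - 2)^2*(v - 5)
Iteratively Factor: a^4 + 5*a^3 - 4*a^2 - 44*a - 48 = (a + 4)*(a^3 + a^2 - 8*a - 12) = (a + 2)*(a + 4)*(a^2 - a - 6) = (a + 2)^2*(a + 4)*(a - 3)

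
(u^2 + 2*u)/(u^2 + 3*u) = (u + 2)/(u + 3)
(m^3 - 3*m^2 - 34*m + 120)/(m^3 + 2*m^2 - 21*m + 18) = (m^2 - 9*m + 20)/(m^2 - 4*m + 3)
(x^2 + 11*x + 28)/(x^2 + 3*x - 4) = (x + 7)/(x - 1)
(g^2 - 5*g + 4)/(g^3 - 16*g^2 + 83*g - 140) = (g - 1)/(g^2 - 12*g + 35)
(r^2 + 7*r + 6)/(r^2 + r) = (r + 6)/r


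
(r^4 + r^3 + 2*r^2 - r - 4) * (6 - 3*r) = -3*r^5 + 3*r^4 + 15*r^2 + 6*r - 24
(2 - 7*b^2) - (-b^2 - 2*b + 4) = -6*b^2 + 2*b - 2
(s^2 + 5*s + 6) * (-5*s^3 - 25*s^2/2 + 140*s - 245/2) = -5*s^5 - 75*s^4/2 + 95*s^3/2 + 1005*s^2/2 + 455*s/2 - 735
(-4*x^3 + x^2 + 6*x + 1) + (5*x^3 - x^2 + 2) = x^3 + 6*x + 3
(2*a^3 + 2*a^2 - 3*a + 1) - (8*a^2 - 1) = 2*a^3 - 6*a^2 - 3*a + 2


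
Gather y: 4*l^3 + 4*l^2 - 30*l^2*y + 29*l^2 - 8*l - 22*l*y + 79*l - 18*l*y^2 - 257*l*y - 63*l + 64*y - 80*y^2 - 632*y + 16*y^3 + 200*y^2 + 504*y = 4*l^3 + 33*l^2 + 8*l + 16*y^3 + y^2*(120 - 18*l) + y*(-30*l^2 - 279*l - 64)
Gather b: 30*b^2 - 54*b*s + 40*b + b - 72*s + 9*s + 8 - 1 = 30*b^2 + b*(41 - 54*s) - 63*s + 7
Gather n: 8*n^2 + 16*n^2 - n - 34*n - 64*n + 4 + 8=24*n^2 - 99*n + 12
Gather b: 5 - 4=1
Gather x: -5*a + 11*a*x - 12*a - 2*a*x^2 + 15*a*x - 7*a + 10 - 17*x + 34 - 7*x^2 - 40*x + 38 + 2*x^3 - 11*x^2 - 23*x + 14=-24*a + 2*x^3 + x^2*(-2*a - 18) + x*(26*a - 80) + 96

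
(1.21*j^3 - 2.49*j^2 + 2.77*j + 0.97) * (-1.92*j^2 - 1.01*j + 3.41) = -2.3232*j^5 + 3.5587*j^4 + 1.3226*j^3 - 13.151*j^2 + 8.466*j + 3.3077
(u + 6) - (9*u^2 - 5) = -9*u^2 + u + 11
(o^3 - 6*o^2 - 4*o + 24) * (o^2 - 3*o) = o^5 - 9*o^4 + 14*o^3 + 36*o^2 - 72*o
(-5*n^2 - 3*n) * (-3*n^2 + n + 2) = 15*n^4 + 4*n^3 - 13*n^2 - 6*n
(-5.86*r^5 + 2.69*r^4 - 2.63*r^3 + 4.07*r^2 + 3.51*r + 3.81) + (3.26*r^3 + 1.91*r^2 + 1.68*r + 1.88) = -5.86*r^5 + 2.69*r^4 + 0.63*r^3 + 5.98*r^2 + 5.19*r + 5.69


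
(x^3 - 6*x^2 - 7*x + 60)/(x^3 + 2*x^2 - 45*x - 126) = (x^2 - 9*x + 20)/(x^2 - x - 42)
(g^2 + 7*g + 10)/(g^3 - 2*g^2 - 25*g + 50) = (g + 2)/(g^2 - 7*g + 10)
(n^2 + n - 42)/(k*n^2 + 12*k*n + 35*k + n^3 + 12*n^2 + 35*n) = (n - 6)/(k*n + 5*k + n^2 + 5*n)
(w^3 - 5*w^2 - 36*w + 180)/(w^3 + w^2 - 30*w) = (w - 6)/w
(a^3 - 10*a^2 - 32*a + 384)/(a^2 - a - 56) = (a^2 - 2*a - 48)/(a + 7)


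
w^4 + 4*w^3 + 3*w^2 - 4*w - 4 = (w - 1)*(w + 1)*(w + 2)^2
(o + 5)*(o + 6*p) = o^2 + 6*o*p + 5*o + 30*p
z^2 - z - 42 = (z - 7)*(z + 6)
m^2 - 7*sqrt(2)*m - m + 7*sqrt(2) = (m - 1)*(m - 7*sqrt(2))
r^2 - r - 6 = (r - 3)*(r + 2)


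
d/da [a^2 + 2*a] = 2*a + 2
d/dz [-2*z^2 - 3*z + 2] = -4*z - 3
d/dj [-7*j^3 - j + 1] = -21*j^2 - 1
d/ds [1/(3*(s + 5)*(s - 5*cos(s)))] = -(s + (s + 5)*(5*sin(s) + 1) - 5*cos(s))/(3*(s + 5)^2*(s - 5*cos(s))^2)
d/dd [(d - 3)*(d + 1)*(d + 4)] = 3*d^2 + 4*d - 11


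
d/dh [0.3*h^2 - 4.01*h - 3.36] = 0.6*h - 4.01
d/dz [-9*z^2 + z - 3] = 1 - 18*z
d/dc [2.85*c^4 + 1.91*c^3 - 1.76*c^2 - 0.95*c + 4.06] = 11.4*c^3 + 5.73*c^2 - 3.52*c - 0.95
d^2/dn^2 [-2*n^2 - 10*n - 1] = -4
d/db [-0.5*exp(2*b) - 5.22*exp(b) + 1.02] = (-1.0*exp(b) - 5.22)*exp(b)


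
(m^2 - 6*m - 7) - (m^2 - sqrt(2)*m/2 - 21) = -6*m + sqrt(2)*m/2 + 14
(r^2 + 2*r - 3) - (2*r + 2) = r^2 - 5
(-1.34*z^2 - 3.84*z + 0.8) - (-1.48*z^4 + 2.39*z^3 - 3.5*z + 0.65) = 1.48*z^4 - 2.39*z^3 - 1.34*z^2 - 0.34*z + 0.15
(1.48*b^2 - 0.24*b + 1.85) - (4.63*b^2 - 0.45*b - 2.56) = -3.15*b^2 + 0.21*b + 4.41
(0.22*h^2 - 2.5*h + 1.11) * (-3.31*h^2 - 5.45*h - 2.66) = -0.7282*h^4 + 7.076*h^3 + 9.3657*h^2 + 0.600499999999999*h - 2.9526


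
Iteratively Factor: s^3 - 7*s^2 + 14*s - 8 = (s - 1)*(s^2 - 6*s + 8) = (s - 2)*(s - 1)*(s - 4)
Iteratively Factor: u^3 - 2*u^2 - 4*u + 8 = (u + 2)*(u^2 - 4*u + 4) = (u - 2)*(u + 2)*(u - 2)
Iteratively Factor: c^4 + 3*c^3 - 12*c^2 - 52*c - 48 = (c - 4)*(c^3 + 7*c^2 + 16*c + 12) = (c - 4)*(c + 2)*(c^2 + 5*c + 6) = (c - 4)*(c + 2)^2*(c + 3)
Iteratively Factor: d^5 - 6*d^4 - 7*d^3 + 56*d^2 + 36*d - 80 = (d - 1)*(d^4 - 5*d^3 - 12*d^2 + 44*d + 80) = (d - 1)*(d + 2)*(d^3 - 7*d^2 + 2*d + 40) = (d - 5)*(d - 1)*(d + 2)*(d^2 - 2*d - 8) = (d - 5)*(d - 1)*(d + 2)^2*(d - 4)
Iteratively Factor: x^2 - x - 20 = (x - 5)*(x + 4)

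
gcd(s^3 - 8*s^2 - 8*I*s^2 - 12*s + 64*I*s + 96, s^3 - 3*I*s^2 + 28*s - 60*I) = s^2 - 8*I*s - 12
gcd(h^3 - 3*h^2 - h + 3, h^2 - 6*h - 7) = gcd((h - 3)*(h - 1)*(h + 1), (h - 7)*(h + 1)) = h + 1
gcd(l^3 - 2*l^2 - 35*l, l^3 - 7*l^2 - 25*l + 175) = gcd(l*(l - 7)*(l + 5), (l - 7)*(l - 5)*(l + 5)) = l^2 - 2*l - 35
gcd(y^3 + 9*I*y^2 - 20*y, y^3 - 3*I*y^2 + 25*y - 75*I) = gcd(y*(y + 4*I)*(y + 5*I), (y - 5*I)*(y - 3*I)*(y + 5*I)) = y + 5*I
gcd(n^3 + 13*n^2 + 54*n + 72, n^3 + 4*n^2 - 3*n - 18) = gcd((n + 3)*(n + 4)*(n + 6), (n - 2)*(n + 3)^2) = n + 3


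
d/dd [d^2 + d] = 2*d + 1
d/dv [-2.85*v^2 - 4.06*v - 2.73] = -5.7*v - 4.06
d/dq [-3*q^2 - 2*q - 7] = -6*q - 2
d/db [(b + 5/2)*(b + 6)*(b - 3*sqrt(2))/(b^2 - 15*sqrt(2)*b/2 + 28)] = (4*b^4 - 60*sqrt(2)*b^3 - 153*sqrt(2)*b^2 + 456*b^2 - 312*sqrt(2)*b + 1904*b - 2856*sqrt(2) - 1020)/(2*(2*b^4 - 30*sqrt(2)*b^3 + 337*b^2 - 840*sqrt(2)*b + 1568))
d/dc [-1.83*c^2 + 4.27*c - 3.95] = 4.27 - 3.66*c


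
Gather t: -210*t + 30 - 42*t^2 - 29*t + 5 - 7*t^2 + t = -49*t^2 - 238*t + 35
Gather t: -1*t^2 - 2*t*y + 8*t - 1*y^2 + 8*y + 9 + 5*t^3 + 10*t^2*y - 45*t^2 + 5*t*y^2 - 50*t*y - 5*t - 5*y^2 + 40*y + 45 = 5*t^3 + t^2*(10*y - 46) + t*(5*y^2 - 52*y + 3) - 6*y^2 + 48*y + 54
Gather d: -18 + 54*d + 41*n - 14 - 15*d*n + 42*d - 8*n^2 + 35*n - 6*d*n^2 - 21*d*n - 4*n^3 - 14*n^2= d*(-6*n^2 - 36*n + 96) - 4*n^3 - 22*n^2 + 76*n - 32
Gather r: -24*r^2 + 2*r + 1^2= -24*r^2 + 2*r + 1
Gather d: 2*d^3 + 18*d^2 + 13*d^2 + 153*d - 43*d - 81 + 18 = 2*d^3 + 31*d^2 + 110*d - 63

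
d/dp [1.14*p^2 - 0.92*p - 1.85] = 2.28*p - 0.92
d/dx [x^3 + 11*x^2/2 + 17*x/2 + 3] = 3*x^2 + 11*x + 17/2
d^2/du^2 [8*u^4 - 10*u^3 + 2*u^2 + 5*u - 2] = 96*u^2 - 60*u + 4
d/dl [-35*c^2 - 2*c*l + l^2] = -2*c + 2*l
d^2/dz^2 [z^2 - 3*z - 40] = 2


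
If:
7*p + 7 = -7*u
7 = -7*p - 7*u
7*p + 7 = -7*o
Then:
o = u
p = -u - 1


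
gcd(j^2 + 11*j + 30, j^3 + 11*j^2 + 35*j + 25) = j + 5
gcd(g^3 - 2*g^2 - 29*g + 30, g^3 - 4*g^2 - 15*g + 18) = g^2 - 7*g + 6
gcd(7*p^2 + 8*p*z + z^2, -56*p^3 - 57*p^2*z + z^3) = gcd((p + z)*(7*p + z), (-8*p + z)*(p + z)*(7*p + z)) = 7*p^2 + 8*p*z + z^2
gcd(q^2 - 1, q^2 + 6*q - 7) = q - 1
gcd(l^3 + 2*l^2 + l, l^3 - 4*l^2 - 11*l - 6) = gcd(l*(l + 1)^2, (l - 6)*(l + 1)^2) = l^2 + 2*l + 1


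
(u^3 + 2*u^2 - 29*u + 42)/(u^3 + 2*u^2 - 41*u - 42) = (u^2 - 5*u + 6)/(u^2 - 5*u - 6)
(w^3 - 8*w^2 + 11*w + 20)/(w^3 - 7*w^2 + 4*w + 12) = (w^2 - 9*w + 20)/(w^2 - 8*w + 12)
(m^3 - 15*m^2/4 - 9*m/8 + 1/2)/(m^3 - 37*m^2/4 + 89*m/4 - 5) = (m + 1/2)/(m - 5)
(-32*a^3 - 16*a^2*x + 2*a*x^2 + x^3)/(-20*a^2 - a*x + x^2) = (-8*a^2 - 2*a*x + x^2)/(-5*a + x)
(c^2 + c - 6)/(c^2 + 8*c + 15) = (c - 2)/(c + 5)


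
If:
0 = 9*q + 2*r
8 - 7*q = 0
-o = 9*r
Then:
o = 324/7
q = 8/7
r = -36/7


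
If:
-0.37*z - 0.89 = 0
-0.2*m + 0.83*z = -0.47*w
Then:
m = 2.35*w - 9.98243243243243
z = -2.41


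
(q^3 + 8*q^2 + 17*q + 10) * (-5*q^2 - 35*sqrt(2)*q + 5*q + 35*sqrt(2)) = -5*q^5 - 35*sqrt(2)*q^4 - 35*q^4 - 245*sqrt(2)*q^3 - 45*q^3 - 315*sqrt(2)*q^2 + 35*q^2 + 50*q + 245*sqrt(2)*q + 350*sqrt(2)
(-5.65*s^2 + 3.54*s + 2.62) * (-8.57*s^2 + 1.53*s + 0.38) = 48.4205*s^4 - 38.9823*s^3 - 19.1842*s^2 + 5.3538*s + 0.9956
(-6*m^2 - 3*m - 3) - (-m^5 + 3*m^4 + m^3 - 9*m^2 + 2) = m^5 - 3*m^4 - m^3 + 3*m^2 - 3*m - 5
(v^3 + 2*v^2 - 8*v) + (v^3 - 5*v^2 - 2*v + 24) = 2*v^3 - 3*v^2 - 10*v + 24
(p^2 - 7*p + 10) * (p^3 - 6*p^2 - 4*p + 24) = p^5 - 13*p^4 + 48*p^3 - 8*p^2 - 208*p + 240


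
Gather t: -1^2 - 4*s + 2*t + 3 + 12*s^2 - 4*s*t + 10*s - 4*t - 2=12*s^2 + 6*s + t*(-4*s - 2)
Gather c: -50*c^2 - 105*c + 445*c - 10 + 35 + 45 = -50*c^2 + 340*c + 70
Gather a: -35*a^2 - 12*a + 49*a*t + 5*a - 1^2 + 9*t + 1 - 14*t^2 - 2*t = -35*a^2 + a*(49*t - 7) - 14*t^2 + 7*t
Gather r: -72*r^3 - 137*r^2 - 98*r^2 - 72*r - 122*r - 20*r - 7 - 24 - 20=-72*r^3 - 235*r^2 - 214*r - 51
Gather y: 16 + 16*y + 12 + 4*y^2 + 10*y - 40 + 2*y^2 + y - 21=6*y^2 + 27*y - 33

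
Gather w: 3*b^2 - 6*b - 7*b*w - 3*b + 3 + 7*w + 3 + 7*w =3*b^2 - 9*b + w*(14 - 7*b) + 6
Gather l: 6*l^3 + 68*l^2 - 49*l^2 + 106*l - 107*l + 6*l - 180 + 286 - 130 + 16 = 6*l^3 + 19*l^2 + 5*l - 8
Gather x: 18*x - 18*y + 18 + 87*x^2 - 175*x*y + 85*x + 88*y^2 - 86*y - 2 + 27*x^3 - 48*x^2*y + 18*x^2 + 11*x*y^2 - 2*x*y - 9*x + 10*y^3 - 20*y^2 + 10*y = 27*x^3 + x^2*(105 - 48*y) + x*(11*y^2 - 177*y + 94) + 10*y^3 + 68*y^2 - 94*y + 16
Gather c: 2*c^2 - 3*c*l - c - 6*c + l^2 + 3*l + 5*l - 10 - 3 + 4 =2*c^2 + c*(-3*l - 7) + l^2 + 8*l - 9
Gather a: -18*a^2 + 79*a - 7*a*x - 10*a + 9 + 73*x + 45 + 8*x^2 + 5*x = -18*a^2 + a*(69 - 7*x) + 8*x^2 + 78*x + 54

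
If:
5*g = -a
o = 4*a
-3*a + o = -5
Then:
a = -5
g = 1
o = -20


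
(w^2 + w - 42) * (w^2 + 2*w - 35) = w^4 + 3*w^3 - 75*w^2 - 119*w + 1470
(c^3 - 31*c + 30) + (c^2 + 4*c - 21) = c^3 + c^2 - 27*c + 9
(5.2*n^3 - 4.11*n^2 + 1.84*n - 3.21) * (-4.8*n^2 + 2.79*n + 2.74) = -24.96*n^5 + 34.236*n^4 - 6.0509*n^3 + 9.2802*n^2 - 3.9143*n - 8.7954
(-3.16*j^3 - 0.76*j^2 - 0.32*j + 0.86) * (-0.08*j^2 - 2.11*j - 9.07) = 0.2528*j^5 + 6.7284*j^4 + 30.2904*j^3 + 7.4996*j^2 + 1.0878*j - 7.8002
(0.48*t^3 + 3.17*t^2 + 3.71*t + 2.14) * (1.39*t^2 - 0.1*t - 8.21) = 0.6672*t^5 + 4.3583*t^4 + 0.899099999999999*t^3 - 23.4221*t^2 - 30.6731*t - 17.5694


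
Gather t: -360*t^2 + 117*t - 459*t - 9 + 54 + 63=-360*t^2 - 342*t + 108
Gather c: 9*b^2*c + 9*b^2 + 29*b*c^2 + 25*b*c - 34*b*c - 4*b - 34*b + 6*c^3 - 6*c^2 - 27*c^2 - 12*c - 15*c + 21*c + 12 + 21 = 9*b^2 - 38*b + 6*c^3 + c^2*(29*b - 33) + c*(9*b^2 - 9*b - 6) + 33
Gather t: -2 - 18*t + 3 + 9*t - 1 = -9*t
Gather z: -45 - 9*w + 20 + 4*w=-5*w - 25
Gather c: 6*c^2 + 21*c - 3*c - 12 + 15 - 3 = 6*c^2 + 18*c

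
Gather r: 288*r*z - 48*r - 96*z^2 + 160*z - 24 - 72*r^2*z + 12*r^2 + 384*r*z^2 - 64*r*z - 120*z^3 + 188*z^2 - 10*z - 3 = r^2*(12 - 72*z) + r*(384*z^2 + 224*z - 48) - 120*z^3 + 92*z^2 + 150*z - 27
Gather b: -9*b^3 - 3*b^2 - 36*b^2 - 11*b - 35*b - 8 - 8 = -9*b^3 - 39*b^2 - 46*b - 16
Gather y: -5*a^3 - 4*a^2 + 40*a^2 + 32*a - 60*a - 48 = -5*a^3 + 36*a^2 - 28*a - 48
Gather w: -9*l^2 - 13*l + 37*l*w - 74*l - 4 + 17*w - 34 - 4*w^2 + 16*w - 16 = -9*l^2 - 87*l - 4*w^2 + w*(37*l + 33) - 54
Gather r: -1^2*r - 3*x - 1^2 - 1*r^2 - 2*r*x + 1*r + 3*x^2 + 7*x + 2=-r^2 - 2*r*x + 3*x^2 + 4*x + 1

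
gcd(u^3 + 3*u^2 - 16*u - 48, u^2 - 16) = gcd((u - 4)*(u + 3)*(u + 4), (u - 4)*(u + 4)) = u^2 - 16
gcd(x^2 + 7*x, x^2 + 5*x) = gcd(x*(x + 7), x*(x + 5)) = x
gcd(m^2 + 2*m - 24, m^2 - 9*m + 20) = m - 4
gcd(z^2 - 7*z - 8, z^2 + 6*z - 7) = 1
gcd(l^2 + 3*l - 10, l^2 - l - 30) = l + 5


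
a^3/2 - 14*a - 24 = (a/2 + 1)*(a - 6)*(a + 4)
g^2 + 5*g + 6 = (g + 2)*(g + 3)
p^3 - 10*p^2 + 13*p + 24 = (p - 8)*(p - 3)*(p + 1)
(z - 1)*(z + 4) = z^2 + 3*z - 4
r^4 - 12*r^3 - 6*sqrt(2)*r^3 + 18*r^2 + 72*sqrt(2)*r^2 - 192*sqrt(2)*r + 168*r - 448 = (r - 8)*(r - 4)*(r - 7*sqrt(2))*(r + sqrt(2))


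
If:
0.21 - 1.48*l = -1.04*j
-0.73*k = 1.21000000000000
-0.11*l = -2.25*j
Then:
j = 0.01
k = -1.66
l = 0.15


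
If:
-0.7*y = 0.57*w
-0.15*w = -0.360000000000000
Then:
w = 2.40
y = -1.95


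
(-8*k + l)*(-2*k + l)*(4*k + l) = 64*k^3 - 24*k^2*l - 6*k*l^2 + l^3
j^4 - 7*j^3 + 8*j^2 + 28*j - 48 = (j - 4)*(j - 3)*(j - 2)*(j + 2)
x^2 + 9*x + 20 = (x + 4)*(x + 5)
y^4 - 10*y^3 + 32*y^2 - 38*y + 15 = (y - 5)*(y - 3)*(y - 1)^2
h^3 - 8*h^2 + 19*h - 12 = (h - 4)*(h - 3)*(h - 1)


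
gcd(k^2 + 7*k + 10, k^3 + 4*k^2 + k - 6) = k + 2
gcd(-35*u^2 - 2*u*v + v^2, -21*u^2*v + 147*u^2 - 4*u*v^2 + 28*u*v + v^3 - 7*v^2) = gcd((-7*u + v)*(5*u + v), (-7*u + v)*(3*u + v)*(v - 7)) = 7*u - v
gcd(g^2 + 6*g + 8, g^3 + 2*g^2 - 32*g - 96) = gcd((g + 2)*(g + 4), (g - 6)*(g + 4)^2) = g + 4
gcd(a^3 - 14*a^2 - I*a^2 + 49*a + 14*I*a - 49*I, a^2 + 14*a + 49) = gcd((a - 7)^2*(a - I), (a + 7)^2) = 1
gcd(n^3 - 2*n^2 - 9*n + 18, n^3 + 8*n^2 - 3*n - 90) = n - 3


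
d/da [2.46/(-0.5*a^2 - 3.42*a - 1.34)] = (2.46*a + 8.4132)/(0.5*a^2 + 3.42*a + 1.34)^2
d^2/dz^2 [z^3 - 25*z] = 6*z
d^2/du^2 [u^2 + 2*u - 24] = 2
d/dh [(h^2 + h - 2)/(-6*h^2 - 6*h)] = (-2*h - 1)/(3*h^2*(h^2 + 2*h + 1))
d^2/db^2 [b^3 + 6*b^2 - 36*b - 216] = 6*b + 12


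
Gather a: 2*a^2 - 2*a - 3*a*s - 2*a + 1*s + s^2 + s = 2*a^2 + a*(-3*s - 4) + s^2 + 2*s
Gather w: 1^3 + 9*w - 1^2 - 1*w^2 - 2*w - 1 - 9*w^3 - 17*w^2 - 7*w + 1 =-9*w^3 - 18*w^2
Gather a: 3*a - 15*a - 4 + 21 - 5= 12 - 12*a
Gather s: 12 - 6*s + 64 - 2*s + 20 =96 - 8*s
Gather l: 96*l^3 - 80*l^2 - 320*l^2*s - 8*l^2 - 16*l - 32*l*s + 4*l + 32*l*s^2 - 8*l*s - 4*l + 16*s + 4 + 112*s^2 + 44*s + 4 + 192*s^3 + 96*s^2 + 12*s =96*l^3 + l^2*(-320*s - 88) + l*(32*s^2 - 40*s - 16) + 192*s^3 + 208*s^2 + 72*s + 8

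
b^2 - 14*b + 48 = (b - 8)*(b - 6)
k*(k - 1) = k^2 - k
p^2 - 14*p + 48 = (p - 8)*(p - 6)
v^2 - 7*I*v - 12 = (v - 4*I)*(v - 3*I)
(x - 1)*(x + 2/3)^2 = x^3 + x^2/3 - 8*x/9 - 4/9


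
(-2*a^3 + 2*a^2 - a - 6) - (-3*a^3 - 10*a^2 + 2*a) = a^3 + 12*a^2 - 3*a - 6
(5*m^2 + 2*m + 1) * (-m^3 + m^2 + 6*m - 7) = -5*m^5 + 3*m^4 + 31*m^3 - 22*m^2 - 8*m - 7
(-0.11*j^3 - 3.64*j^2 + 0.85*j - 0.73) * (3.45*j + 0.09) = -0.3795*j^4 - 12.5679*j^3 + 2.6049*j^2 - 2.442*j - 0.0657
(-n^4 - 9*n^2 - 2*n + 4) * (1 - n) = n^5 - n^4 + 9*n^3 - 7*n^2 - 6*n + 4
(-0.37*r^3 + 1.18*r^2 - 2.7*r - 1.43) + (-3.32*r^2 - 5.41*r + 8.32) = -0.37*r^3 - 2.14*r^2 - 8.11*r + 6.89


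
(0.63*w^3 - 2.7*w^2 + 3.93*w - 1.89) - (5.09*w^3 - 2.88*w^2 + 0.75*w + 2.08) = -4.46*w^3 + 0.18*w^2 + 3.18*w - 3.97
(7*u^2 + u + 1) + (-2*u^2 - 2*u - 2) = 5*u^2 - u - 1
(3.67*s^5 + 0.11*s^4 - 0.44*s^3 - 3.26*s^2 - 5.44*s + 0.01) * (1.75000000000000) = 6.4225*s^5 + 0.1925*s^4 - 0.77*s^3 - 5.705*s^2 - 9.52*s + 0.0175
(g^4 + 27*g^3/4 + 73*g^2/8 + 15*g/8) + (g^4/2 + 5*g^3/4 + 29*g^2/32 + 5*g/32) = 3*g^4/2 + 8*g^3 + 321*g^2/32 + 65*g/32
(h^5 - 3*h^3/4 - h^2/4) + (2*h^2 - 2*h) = h^5 - 3*h^3/4 + 7*h^2/4 - 2*h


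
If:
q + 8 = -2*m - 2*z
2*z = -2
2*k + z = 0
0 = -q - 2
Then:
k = 1/2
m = -2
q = -2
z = -1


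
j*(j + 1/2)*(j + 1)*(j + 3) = j^4 + 9*j^3/2 + 5*j^2 + 3*j/2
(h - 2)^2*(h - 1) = h^3 - 5*h^2 + 8*h - 4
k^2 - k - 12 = (k - 4)*(k + 3)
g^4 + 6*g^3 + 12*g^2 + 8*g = g*(g + 2)^3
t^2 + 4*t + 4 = (t + 2)^2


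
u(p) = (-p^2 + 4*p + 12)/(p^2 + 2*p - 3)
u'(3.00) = -1.00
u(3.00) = 1.25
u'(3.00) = -1.00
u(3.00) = 1.25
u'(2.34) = -2.17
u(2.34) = 2.22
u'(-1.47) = -1.58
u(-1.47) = -1.05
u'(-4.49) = -1.14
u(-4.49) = -3.19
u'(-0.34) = -2.41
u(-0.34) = -2.95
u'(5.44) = -0.22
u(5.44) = 0.11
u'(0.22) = -6.38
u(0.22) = -5.11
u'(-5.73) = -0.38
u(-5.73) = -2.38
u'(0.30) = -7.86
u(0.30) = -5.68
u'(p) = (4 - 2*p)/(p^2 + 2*p - 3) + (-2*p - 2)*(-p^2 + 4*p + 12)/(p^2 + 2*p - 3)^2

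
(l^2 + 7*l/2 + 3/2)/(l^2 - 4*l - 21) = (l + 1/2)/(l - 7)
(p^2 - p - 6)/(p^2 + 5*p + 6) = (p - 3)/(p + 3)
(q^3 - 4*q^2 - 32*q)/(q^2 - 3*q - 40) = q*(q + 4)/(q + 5)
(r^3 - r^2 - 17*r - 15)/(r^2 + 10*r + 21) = (r^2 - 4*r - 5)/(r + 7)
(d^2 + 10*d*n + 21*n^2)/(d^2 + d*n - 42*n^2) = (d + 3*n)/(d - 6*n)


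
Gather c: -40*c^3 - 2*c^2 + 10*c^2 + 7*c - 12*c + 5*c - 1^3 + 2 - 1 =-40*c^3 + 8*c^2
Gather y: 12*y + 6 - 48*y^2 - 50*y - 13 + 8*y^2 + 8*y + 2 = -40*y^2 - 30*y - 5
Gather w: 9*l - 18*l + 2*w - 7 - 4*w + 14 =-9*l - 2*w + 7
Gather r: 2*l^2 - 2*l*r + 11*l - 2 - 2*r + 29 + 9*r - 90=2*l^2 + 11*l + r*(7 - 2*l) - 63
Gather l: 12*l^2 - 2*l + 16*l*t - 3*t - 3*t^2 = 12*l^2 + l*(16*t - 2) - 3*t^2 - 3*t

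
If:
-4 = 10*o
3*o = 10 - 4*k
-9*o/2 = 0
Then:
No Solution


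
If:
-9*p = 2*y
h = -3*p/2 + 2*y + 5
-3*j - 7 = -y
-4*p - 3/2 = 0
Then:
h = 143/16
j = -85/48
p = -3/8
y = 27/16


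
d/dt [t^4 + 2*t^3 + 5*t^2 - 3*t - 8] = 4*t^3 + 6*t^2 + 10*t - 3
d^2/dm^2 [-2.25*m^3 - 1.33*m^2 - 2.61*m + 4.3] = -13.5*m - 2.66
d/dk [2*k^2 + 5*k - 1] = 4*k + 5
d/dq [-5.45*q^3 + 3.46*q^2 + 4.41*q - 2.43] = -16.35*q^2 + 6.92*q + 4.41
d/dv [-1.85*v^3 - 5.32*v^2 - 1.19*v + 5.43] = -5.55*v^2 - 10.64*v - 1.19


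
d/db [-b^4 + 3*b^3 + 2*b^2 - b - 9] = -4*b^3 + 9*b^2 + 4*b - 1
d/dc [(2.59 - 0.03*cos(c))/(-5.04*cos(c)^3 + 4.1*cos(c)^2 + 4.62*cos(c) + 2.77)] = (0.3024*cos(c)^3 - 39.2838*cos(c)^2 + 21.238*cos(c) + 12.0489)*sin(c)/(25.4016*cos(c)^6 - 41.328*cos(c)^5 - 29.7596*cos(c)^4 + 9.9624*cos(c)^3 + 44.0584*cos(c)^2 + 25.5948*cos(c) + 7.6729)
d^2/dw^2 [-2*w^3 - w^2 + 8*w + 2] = -12*w - 2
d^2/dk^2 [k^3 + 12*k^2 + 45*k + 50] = 6*k + 24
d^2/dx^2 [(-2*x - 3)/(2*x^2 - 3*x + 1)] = 2*(12*x*(2*x^2 - 3*x + 1) - (2*x + 3)*(4*x - 3)^2)/(2*x^2 - 3*x + 1)^3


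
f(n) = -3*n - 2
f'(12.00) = -3.00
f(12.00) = -38.00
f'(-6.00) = -3.00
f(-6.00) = 16.00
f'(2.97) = -3.00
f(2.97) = -10.91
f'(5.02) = -3.00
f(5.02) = -17.06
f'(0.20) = -3.00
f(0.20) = -2.60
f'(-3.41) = -3.00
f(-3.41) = 8.23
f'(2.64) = -3.00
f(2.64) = -9.92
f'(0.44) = -3.00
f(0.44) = -3.32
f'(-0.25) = -3.00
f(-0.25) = -1.25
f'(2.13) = -3.00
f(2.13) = -8.39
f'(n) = -3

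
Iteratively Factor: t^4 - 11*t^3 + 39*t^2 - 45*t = (t)*(t^3 - 11*t^2 + 39*t - 45) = t*(t - 5)*(t^2 - 6*t + 9) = t*(t - 5)*(t - 3)*(t - 3)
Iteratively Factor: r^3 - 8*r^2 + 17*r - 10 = (r - 5)*(r^2 - 3*r + 2) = (r - 5)*(r - 2)*(r - 1)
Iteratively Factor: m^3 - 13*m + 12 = (m - 3)*(m^2 + 3*m - 4) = (m - 3)*(m - 1)*(m + 4)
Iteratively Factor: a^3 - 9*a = (a + 3)*(a^2 - 3*a) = a*(a + 3)*(a - 3)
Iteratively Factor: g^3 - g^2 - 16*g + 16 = (g + 4)*(g^2 - 5*g + 4) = (g - 4)*(g + 4)*(g - 1)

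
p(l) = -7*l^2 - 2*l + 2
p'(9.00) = -128.00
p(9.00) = -583.00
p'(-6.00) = 82.00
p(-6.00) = -238.00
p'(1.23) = -19.22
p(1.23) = -11.05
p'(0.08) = -3.12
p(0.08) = 1.80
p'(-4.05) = 54.70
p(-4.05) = -104.72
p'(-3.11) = 41.54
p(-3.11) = -59.48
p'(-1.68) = 21.52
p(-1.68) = -14.40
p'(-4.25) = 57.50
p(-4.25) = -115.94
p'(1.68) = -25.52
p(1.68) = -21.12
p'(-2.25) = 29.50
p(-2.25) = -28.94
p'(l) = -14*l - 2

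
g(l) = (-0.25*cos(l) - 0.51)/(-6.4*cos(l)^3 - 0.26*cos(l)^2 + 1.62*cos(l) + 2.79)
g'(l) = (-0.25*cos(l) - 0.51)*(-19.2*sin(l)*cos(l)^2 - 0.52*sin(l)*cos(l) + 1.62*sin(l))/(-6.4*cos(l)^3 - 0.26*cos(l)^2 + 1.62*cos(l) + 2.79)^2 + 0.25*sin(l)/(-6.4*cos(l)^3 - 0.26*cos(l)^2 + 1.62*cos(l) + 2.79)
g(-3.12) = -0.04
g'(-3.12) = -0.00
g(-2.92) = -0.04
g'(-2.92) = -0.03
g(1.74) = -0.18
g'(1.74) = 0.01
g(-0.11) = 0.35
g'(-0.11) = -0.31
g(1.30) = -0.19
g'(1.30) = 0.07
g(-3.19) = -0.04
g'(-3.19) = 0.01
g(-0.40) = 0.79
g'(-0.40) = -4.85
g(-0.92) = -0.29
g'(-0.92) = -0.68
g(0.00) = 0.34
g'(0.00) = 0.00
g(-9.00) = -0.05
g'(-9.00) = -0.06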